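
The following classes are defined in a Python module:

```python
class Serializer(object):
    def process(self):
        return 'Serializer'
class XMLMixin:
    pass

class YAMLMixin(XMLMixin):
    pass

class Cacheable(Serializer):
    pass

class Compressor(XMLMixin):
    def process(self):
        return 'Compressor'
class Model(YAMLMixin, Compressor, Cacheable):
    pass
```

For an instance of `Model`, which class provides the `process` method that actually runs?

L[Model] = Model + merge(L[YAMLMixin], L[Compressor], L[Cacheable], [YAMLMixin Compressor Cacheable])
  take YAMLMixin:  [YAMLMixin XMLMixin object] + [Compressor XMLMixin object] + [Cacheable Serializer object] + [YAMLMixin Compressor Cacheable]
  take Compressor:  [XMLMixin object] + [Compressor XMLMixin object] + [Cacheable Serializer object] + [Compressor Cacheable]
  take XMLMixin:  [XMLMixin object] + [XMLMixin object] + [Cacheable Serializer object] + [Cacheable]
  take Cacheable:  [object] + [object] + [Cacheable Serializer object] + [Cacheable]
  take Serializer:  [object] + [object] + [Serializer object]
  take object:  [object] + [object] + [object]
MRO: Model YAMLMixin Compressor XMLMixin Cacheable Serializer object
process is defined in: Compressor, Serializer. First along the MRO is Compressor.

Compressor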